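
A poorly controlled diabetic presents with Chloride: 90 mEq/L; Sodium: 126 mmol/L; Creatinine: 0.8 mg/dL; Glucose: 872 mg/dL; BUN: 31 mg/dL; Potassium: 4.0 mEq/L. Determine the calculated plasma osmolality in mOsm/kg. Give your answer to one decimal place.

Calculated osmolality = 2·Na + glucose/18 + BUN/2.8
= 2·126 + 872/18 + 31/2.8
= 252 + 48.44 + 11.07
= 311.51 mOsm/kg

311.5 mOsm/kg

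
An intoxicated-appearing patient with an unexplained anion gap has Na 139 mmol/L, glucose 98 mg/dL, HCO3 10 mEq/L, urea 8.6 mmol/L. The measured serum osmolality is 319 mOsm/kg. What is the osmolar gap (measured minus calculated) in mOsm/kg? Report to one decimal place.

27.0 mOsm/kg

Calculated osmolality = 2·Na + glucose/18 + urea
= 2·139 + 98/18 + 8.6
= 278 + 5.44 + 8.60
= 292.04 mOsm/kg ≈ 292.0 mOsm/kg
Osmolar gap = measured − calculated = 319 − 292.0 = 27.0 mOsm/kg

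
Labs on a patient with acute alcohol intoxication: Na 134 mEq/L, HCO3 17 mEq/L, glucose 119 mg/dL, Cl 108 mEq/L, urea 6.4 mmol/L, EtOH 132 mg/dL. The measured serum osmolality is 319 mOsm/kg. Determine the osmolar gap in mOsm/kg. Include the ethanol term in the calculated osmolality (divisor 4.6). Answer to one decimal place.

9.3 mOsm/kg

Calculated osmolality = 2·Na + glucose/18 + urea + ethanol/4.6
= 2·134 + 119/18 + 6.4 + 132/4.6
= 268 + 6.61 + 6.40 + 28.70
= 309.71 mOsm/kg ≈ 309.7 mOsm/kg
Osmolar gap = measured − calculated = 319 − 309.7 = 9.3 mOsm/kg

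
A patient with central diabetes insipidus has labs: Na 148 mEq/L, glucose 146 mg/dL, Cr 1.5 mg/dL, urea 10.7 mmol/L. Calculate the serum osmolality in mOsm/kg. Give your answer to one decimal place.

314.8 mOsm/kg

Calculated osmolality = 2·Na + glucose/18 + urea
= 2·148 + 146/18 + 10.7
= 296 + 8.11 + 10.70
= 314.81 mOsm/kg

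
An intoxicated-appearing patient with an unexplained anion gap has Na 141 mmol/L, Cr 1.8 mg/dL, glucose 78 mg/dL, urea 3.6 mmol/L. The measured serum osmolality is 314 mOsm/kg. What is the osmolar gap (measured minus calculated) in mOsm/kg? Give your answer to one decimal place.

Calculated osmolality = 2·Na + glucose/18 + urea
= 2·141 + 78/18 + 3.6
= 282 + 4.33 + 3.60
= 289.93 mOsm/kg ≈ 289.9 mOsm/kg
Osmolar gap = measured − calculated = 314 − 289.9 = 24.1 mOsm/kg

24.1 mOsm/kg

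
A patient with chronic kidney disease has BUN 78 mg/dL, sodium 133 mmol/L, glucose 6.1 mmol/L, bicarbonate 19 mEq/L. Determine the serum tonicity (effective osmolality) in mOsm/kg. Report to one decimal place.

Effective osmolality excludes urea (freely permeant across cell membranes):
2·Na + glucose
= 2·133 + 6.1
= 266 + 6.1
= 272.1 mOsm/kg

272.1 mOsm/kg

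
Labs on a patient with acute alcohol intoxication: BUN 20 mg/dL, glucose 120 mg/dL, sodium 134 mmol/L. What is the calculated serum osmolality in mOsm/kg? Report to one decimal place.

281.8 mOsm/kg

Calculated osmolality = 2·Na + glucose/18 + BUN/2.8
= 2·134 + 120/18 + 20/2.8
= 268 + 6.67 + 7.14
= 281.81 mOsm/kg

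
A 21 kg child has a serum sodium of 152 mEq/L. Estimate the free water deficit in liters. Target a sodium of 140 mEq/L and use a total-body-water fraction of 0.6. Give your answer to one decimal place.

TBW = 0.6 · 21 = 12.6 L
Free water deficit = TBW · (Na/140 − 1)
= 12.6 · (152/140 − 1)
= 12.6 · 0.0857
= 1.08 L

1.1 L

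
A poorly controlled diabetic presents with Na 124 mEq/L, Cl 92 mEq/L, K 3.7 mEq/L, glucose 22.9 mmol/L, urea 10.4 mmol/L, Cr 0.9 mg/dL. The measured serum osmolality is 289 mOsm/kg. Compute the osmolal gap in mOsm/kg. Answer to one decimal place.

7.7 mOsm/kg

Calculated osmolality = 2·Na + glucose + urea
= 2·124 + 22.9 + 10.4
= 248 + 22.90 + 10.40
= 281.3 mOsm/kg ≈ 281.3 mOsm/kg
Osmolar gap = measured − calculated = 289 − 281.3 = 7.7 mOsm/kg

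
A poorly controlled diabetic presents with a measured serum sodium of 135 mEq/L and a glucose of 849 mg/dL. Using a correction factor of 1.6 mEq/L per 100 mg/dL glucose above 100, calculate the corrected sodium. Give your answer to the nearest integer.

Corrected Na = measured Na + 1.6 · (glucose − 100)/100
= 135 + 1.6 · (849 − 100)/100
= 135 + 12
= 147 mEq/L

147 mEq/L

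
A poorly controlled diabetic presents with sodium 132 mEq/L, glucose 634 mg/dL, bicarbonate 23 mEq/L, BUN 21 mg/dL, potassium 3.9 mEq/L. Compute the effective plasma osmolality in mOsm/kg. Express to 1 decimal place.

Effective osmolality excludes urea (freely permeant across cell membranes):
2·Na + glucose/18
= 2·132 + 634/18
= 264 + 35.22
= 299.22 mOsm/kg

299.2 mOsm/kg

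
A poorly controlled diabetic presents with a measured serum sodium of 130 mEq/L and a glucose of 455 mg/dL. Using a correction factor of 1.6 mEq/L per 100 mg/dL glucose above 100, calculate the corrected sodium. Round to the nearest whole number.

Corrected Na = measured Na + 1.6 · (glucose − 100)/100
= 130 + 1.6 · (455 − 100)/100
= 130 + 5.7
= 135.7 mEq/L

136 mEq/L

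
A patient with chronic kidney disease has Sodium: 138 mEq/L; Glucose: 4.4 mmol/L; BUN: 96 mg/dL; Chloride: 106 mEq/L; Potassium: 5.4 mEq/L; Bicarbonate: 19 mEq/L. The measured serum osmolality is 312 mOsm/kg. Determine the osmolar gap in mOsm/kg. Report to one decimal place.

Calculated osmolality = 2·Na + glucose + BUN/2.8
= 2·138 + 4.4 + 96/2.8
= 276 + 4.40 + 34.29
= 314.69 mOsm/kg ≈ 314.7 mOsm/kg
Osmolar gap = measured − calculated = 312 − 314.7 = -2.7 mOsm/kg

-2.7 mOsm/kg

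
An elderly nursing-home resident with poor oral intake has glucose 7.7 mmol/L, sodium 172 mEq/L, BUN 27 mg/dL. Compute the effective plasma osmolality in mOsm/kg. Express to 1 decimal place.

351.7 mOsm/kg

Effective osmolality excludes urea (freely permeant across cell membranes):
2·Na + glucose
= 2·172 + 7.7
= 344 + 7.7
= 351.7 mOsm/kg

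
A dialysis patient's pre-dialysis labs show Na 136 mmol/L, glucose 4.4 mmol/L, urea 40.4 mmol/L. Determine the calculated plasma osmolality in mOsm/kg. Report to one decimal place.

Calculated osmolality = 2·Na + glucose + urea
= 2·136 + 4.4 + 40.4
= 272 + 4.40 + 40.40
= 316.8 mOsm/kg

316.8 mOsm/kg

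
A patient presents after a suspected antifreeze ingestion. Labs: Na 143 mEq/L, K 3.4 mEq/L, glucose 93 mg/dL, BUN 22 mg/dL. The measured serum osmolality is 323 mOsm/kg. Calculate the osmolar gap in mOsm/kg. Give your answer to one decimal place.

24.0 mOsm/kg

Calculated osmolality = 2·Na + glucose/18 + BUN/2.8
= 2·143 + 93/18 + 22/2.8
= 286 + 5.17 + 7.86
= 299.03 mOsm/kg ≈ 299.0 mOsm/kg
Osmolar gap = measured − calculated = 323 − 299.0 = 24.0 mOsm/kg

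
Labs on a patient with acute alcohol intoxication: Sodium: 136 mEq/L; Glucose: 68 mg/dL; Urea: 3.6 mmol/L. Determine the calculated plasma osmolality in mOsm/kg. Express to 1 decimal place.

279.4 mOsm/kg

Calculated osmolality = 2·Na + glucose/18 + urea
= 2·136 + 68/18 + 3.6
= 272 + 3.78 + 3.60
= 279.38 mOsm/kg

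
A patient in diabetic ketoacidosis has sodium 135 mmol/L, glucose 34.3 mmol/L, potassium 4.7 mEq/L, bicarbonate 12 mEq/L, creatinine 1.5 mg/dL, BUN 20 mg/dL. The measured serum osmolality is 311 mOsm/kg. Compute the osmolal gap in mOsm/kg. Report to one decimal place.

-0.4 mOsm/kg

Calculated osmolality = 2·Na + glucose + BUN/2.8
= 2·135 + 34.3 + 20/2.8
= 270 + 34.30 + 7.14
= 311.44 mOsm/kg ≈ 311.4 mOsm/kg
Osmolar gap = measured − calculated = 311 − 311.4 = -0.4 mOsm/kg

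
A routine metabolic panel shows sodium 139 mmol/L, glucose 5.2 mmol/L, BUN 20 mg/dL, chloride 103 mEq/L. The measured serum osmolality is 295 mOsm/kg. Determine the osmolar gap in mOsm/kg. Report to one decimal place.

4.7 mOsm/kg

Calculated osmolality = 2·Na + glucose + BUN/2.8
= 2·139 + 5.2 + 20/2.8
= 278 + 5.20 + 7.14
= 290.34 mOsm/kg ≈ 290.3 mOsm/kg
Osmolar gap = measured − calculated = 295 − 290.3 = 4.7 mOsm/kg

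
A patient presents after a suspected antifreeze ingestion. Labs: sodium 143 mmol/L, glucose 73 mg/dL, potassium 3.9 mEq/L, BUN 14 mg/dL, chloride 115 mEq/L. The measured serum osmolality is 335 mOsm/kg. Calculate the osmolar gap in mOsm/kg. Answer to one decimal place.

Calculated osmolality = 2·Na + glucose/18 + BUN/2.8
= 2·143 + 73/18 + 14/2.8
= 286 + 4.06 + 5
= 295.06 mOsm/kg ≈ 295.1 mOsm/kg
Osmolar gap = measured − calculated = 335 − 295.1 = 39.9 mOsm/kg

39.9 mOsm/kg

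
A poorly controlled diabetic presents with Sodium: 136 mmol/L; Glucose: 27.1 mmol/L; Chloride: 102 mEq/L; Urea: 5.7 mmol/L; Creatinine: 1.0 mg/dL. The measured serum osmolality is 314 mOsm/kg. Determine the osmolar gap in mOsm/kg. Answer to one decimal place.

Calculated osmolality = 2·Na + glucose + urea
= 2·136 + 27.1 + 5.7
= 272 + 27.10 + 5.70
= 304.8 mOsm/kg ≈ 304.8 mOsm/kg
Osmolar gap = measured − calculated = 314 − 304.8 = 9.2 mOsm/kg

9.2 mOsm/kg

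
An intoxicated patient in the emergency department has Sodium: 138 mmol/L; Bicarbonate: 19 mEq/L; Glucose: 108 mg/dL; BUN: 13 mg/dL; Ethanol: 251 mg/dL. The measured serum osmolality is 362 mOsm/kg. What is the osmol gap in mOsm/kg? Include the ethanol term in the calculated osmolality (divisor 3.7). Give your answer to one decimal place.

Calculated osmolality = 2·Na + glucose/18 + BUN/2.8 + ethanol/3.7
= 2·138 + 108/18 + 13/2.8 + 251/3.7
= 276 + 6 + 4.64 + 67.84
= 354.48 mOsm/kg ≈ 354.5 mOsm/kg
Osmolar gap = measured − calculated = 362 − 354.5 = 7.5 mOsm/kg

7.5 mOsm/kg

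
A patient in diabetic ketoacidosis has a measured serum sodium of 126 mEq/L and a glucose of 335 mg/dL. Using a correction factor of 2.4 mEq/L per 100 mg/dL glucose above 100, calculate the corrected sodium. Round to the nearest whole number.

132 mEq/L

Corrected Na = measured Na + 2.4 · (glucose − 100)/100
= 126 + 2.4 · (335 − 100)/100
= 126 + 5.6
= 131.6 mEq/L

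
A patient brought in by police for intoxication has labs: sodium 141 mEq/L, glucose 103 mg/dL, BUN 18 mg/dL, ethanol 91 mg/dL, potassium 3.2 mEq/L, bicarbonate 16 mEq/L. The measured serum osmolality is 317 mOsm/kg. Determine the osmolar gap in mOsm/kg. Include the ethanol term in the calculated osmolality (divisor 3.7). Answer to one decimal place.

Calculated osmolality = 2·Na + glucose/18 + BUN/2.8 + ethanol/3.7
= 2·141 + 103/18 + 18/2.8 + 91/3.7
= 282 + 5.72 + 6.43 + 24.59
= 318.74 mOsm/kg ≈ 318.7 mOsm/kg
Osmolar gap = measured − calculated = 317 − 318.7 = -1.7 mOsm/kg

-1.7 mOsm/kg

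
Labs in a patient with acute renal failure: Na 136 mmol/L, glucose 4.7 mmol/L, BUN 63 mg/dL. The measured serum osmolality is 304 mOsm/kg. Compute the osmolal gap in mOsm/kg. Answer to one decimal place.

Calculated osmolality = 2·Na + glucose + BUN/2.8
= 2·136 + 4.7 + 63/2.8
= 272 + 4.70 + 22.50
= 299.2 mOsm/kg ≈ 299.2 mOsm/kg
Osmolar gap = measured − calculated = 304 − 299.2 = 4.8 mOsm/kg

4.8 mOsm/kg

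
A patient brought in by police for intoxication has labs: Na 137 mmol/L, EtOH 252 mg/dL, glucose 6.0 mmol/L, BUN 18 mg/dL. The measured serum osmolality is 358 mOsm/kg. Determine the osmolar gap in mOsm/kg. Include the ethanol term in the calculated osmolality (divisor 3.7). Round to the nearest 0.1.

Calculated osmolality = 2·Na + glucose + BUN/2.8 + ethanol/3.7
= 2·137 + 6 + 18/2.8 + 252/3.7
= 274 + 6 + 6.43 + 68.11
= 354.54 mOsm/kg ≈ 354.5 mOsm/kg
Osmolar gap = measured − calculated = 358 − 354.5 = 3.5 mOsm/kg

3.5 mOsm/kg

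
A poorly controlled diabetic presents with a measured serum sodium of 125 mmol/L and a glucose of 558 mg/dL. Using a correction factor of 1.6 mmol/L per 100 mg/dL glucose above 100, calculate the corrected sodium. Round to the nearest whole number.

Corrected Na = measured Na + 1.6 · (glucose − 100)/100
= 125 + 1.6 · (558 − 100)/100
= 125 + 7.3
= 132.3 mmol/L

132 mmol/L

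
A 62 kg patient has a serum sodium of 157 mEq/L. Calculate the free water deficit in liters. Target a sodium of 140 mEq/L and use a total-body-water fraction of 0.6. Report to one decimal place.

TBW = 0.6 · 62 = 37.2 L
Free water deficit = TBW · (Na/140 − 1)
= 37.2 · (157/140 − 1)
= 37.2 · 0.1214
= 4.52 L

4.5 L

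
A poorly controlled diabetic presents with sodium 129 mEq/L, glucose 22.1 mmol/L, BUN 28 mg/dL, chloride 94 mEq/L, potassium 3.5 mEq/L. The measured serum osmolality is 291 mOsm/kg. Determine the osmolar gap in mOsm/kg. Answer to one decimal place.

Calculated osmolality = 2·Na + glucose + BUN/2.8
= 2·129 + 22.1 + 28/2.8
= 258 + 22.10 + 10
= 290.1 mOsm/kg ≈ 290.1 mOsm/kg
Osmolar gap = measured − calculated = 291 − 290.1 = 0.9 mOsm/kg

0.9 mOsm/kg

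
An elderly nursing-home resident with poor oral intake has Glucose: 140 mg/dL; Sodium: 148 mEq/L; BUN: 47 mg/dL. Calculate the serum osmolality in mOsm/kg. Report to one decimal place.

320.6 mOsm/kg

Calculated osmolality = 2·Na + glucose/18 + BUN/2.8
= 2·148 + 140/18 + 47/2.8
= 296 + 7.78 + 16.79
= 320.57 mOsm/kg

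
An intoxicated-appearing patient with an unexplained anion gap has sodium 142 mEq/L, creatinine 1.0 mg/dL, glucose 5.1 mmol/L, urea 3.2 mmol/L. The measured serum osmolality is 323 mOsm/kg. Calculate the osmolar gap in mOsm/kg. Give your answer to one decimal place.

30.7 mOsm/kg

Calculated osmolality = 2·Na + glucose + urea
= 2·142 + 5.1 + 3.2
= 284 + 5.10 + 3.20
= 292.3 mOsm/kg ≈ 292.3 mOsm/kg
Osmolar gap = measured − calculated = 323 − 292.3 = 30.7 mOsm/kg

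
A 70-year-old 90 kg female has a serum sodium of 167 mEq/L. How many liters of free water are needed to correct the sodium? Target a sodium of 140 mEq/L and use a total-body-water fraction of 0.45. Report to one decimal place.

TBW = 0.45 · 90 = 40.5 L
Free water deficit = TBW · (Na/140 − 1)
= 40.5 · (167/140 − 1)
= 40.5 · 0.1929
= 7.81 L

7.8 L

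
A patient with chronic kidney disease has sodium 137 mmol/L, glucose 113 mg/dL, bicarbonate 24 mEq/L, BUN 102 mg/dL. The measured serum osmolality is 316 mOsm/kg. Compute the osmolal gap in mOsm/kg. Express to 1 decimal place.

-0.7 mOsm/kg

Calculated osmolality = 2·Na + glucose/18 + BUN/2.8
= 2·137 + 113/18 + 102/2.8
= 274 + 6.28 + 36.43
= 316.71 mOsm/kg ≈ 316.7 mOsm/kg
Osmolar gap = measured − calculated = 316 − 316.7 = -0.7 mOsm/kg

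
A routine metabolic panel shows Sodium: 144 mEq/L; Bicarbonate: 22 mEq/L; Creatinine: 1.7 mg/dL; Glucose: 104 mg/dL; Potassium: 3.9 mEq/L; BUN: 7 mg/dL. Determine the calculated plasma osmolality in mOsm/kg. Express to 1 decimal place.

Calculated osmolality = 2·Na + glucose/18 + BUN/2.8
= 2·144 + 104/18 + 7/2.8
= 288 + 5.78 + 2.50
= 296.28 mOsm/kg

296.3 mOsm/kg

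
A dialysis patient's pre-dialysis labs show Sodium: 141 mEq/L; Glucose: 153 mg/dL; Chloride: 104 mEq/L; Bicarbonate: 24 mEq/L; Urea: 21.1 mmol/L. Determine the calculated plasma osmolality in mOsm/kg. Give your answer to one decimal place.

Calculated osmolality = 2·Na + glucose/18 + urea
= 2·141 + 153/18 + 21.1
= 282 + 8.50 + 21.10
= 311.6 mOsm/kg

311.6 mOsm/kg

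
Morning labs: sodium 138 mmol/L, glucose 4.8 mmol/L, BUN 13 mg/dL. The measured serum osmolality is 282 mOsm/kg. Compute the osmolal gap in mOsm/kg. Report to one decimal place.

-3.4 mOsm/kg

Calculated osmolality = 2·Na + glucose + BUN/2.8
= 2·138 + 4.8 + 13/2.8
= 276 + 4.80 + 4.64
= 285.44 mOsm/kg ≈ 285.4 mOsm/kg
Osmolar gap = measured − calculated = 282 − 285.4 = -3.4 mOsm/kg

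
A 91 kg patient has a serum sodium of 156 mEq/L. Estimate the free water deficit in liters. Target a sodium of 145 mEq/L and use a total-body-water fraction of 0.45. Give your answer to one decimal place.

3.1 L

TBW = 0.45 · 91 = 40.95 L
Free water deficit = TBW · (Na/145 − 1)
= 40.95 · (156/145 − 1)
= 40.95 · 0.0759
= 3.11 L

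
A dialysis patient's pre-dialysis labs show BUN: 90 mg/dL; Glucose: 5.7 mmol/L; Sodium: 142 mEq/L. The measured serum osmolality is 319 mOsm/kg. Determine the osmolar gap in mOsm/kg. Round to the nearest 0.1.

-2.8 mOsm/kg

Calculated osmolality = 2·Na + glucose + BUN/2.8
= 2·142 + 5.7 + 90/2.8
= 284 + 5.70 + 32.14
= 321.84 mOsm/kg ≈ 321.8 mOsm/kg
Osmolar gap = measured − calculated = 319 − 321.8 = -2.8 mOsm/kg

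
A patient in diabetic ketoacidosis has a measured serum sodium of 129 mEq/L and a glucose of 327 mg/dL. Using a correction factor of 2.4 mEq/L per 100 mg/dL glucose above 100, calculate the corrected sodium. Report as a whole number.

134 mEq/L

Corrected Na = measured Na + 2.4 · (glucose − 100)/100
= 129 + 2.4 · (327 − 100)/100
= 129 + 5.4
= 134.4 mEq/L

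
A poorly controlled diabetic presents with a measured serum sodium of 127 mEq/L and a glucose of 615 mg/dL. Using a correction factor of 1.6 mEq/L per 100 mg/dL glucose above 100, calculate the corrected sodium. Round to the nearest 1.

135 mEq/L

Corrected Na = measured Na + 1.6 · (glucose − 100)/100
= 127 + 1.6 · (615 − 100)/100
= 127 + 8.2
= 135.2 mEq/L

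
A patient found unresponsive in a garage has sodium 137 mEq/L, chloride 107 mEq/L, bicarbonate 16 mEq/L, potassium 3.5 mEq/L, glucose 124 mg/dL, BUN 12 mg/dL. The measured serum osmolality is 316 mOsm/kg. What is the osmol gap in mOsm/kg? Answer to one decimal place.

Calculated osmolality = 2·Na + glucose/18 + BUN/2.8
= 2·137 + 124/18 + 12/2.8
= 274 + 6.89 + 4.29
= 285.18 mOsm/kg ≈ 285.2 mOsm/kg
Osmolar gap = measured − calculated = 316 − 285.2 = 30.8 mOsm/kg

30.8 mOsm/kg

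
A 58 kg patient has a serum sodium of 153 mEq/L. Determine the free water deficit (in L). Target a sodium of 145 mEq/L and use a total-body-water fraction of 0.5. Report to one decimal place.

1.6 L

TBW = 0.5 · 58 = 29 L
Free water deficit = TBW · (Na/145 − 1)
= 29 · (153/145 − 1)
= 29 · 0.0552
= 1.6 L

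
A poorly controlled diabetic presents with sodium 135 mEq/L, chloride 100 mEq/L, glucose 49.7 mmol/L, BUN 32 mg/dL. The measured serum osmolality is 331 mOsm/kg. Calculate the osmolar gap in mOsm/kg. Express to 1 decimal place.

-0.1 mOsm/kg

Calculated osmolality = 2·Na + glucose + BUN/2.8
= 2·135 + 49.7 + 32/2.8
= 270 + 49.70 + 11.43
= 331.13 mOsm/kg ≈ 331.1 mOsm/kg
Osmolar gap = measured − calculated = 331 − 331.1 = -0.1 mOsm/kg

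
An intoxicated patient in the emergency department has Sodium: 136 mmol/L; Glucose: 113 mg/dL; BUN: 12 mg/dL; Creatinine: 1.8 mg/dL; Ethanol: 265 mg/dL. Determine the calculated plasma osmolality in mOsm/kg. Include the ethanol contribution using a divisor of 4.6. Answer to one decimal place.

Calculated osmolality = 2·Na + glucose/18 + BUN/2.8 + ethanol/4.6
= 2·136 + 113/18 + 12/2.8 + 265/4.6
= 272 + 6.28 + 4.29 + 57.61
= 340.18 mOsm/kg

340.2 mOsm/kg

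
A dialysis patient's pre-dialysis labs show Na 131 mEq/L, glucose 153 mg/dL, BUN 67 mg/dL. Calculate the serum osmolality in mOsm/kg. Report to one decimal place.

294.4 mOsm/kg

Calculated osmolality = 2·Na + glucose/18 + BUN/2.8
= 2·131 + 153/18 + 67/2.8
= 262 + 8.50 + 23.93
= 294.43 mOsm/kg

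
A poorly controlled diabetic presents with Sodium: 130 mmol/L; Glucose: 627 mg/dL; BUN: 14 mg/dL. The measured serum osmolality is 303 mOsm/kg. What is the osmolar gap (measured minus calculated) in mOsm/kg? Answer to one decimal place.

Calculated osmolality = 2·Na + glucose/18 + BUN/2.8
= 2·130 + 627/18 + 14/2.8
= 260 + 34.83 + 5
= 299.83 mOsm/kg ≈ 299.8 mOsm/kg
Osmolar gap = measured − calculated = 303 − 299.8 = 3.2 mOsm/kg

3.2 mOsm/kg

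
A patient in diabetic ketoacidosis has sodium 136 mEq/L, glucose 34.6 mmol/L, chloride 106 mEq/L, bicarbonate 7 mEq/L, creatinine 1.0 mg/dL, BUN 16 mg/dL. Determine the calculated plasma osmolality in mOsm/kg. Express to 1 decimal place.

312.3 mOsm/kg

Calculated osmolality = 2·Na + glucose + BUN/2.8
= 2·136 + 34.6 + 16/2.8
= 272 + 34.60 + 5.71
= 312.31 mOsm/kg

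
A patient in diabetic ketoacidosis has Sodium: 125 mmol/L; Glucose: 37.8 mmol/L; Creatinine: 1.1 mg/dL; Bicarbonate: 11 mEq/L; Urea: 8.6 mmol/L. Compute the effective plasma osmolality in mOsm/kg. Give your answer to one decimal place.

Effective osmolality excludes urea (freely permeant across cell membranes):
2·Na + glucose
= 2·125 + 37.8
= 250 + 37.8
= 287.8 mOsm/kg

287.8 mOsm/kg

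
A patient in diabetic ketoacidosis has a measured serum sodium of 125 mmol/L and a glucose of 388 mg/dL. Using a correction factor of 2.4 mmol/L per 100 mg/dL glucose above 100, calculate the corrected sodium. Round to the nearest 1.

132 mmol/L

Corrected Na = measured Na + 2.4 · (glucose − 100)/100
= 125 + 2.4 · (388 − 100)/100
= 125 + 6.9
= 131.9 mmol/L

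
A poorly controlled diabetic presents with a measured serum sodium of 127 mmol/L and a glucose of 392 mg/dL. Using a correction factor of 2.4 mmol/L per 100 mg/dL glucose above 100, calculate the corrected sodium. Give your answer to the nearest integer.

134 mmol/L

Corrected Na = measured Na + 2.4 · (glucose − 100)/100
= 127 + 2.4 · (392 − 100)/100
= 127 + 7
= 134 mmol/L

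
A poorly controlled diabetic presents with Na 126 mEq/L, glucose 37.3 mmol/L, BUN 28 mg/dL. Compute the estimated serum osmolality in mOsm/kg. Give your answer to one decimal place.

Calculated osmolality = 2·Na + glucose + BUN/2.8
= 2·126 + 37.3 + 28/2.8
= 252 + 37.30 + 10
= 299.3 mOsm/kg

299.3 mOsm/kg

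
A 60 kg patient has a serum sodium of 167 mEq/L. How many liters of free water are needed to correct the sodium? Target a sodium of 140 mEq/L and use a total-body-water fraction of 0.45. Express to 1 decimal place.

TBW = 0.45 · 60 = 27 L
Free water deficit = TBW · (Na/140 − 1)
= 27 · (167/140 − 1)
= 27 · 0.1929
= 5.21 L

5.2 L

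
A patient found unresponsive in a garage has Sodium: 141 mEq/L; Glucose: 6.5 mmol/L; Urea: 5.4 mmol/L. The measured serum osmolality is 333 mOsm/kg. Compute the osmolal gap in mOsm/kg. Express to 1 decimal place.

Calculated osmolality = 2·Na + glucose + urea
= 2·141 + 6.5 + 5.4
= 282 + 6.50 + 5.40
= 293.9 mOsm/kg ≈ 293.9 mOsm/kg
Osmolar gap = measured − calculated = 333 − 293.9 = 39.1 mOsm/kg

39.1 mOsm/kg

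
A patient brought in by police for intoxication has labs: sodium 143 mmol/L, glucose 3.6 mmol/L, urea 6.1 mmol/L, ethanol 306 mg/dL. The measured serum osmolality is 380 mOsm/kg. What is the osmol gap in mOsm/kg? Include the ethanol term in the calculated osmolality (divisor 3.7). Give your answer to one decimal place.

1.6 mOsm/kg

Calculated osmolality = 2·Na + glucose + urea + ethanol/3.7
= 2·143 + 3.6 + 6.1 + 306/3.7
= 286 + 3.60 + 6.10 + 82.70
= 378.4 mOsm/kg ≈ 378.4 mOsm/kg
Osmolar gap = measured − calculated = 380 − 378.4 = 1.6 mOsm/kg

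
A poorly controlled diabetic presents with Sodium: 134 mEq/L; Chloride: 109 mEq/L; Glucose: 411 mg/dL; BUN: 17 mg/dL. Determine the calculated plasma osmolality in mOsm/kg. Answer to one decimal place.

296.9 mOsm/kg

Calculated osmolality = 2·Na + glucose/18 + BUN/2.8
= 2·134 + 411/18 + 17/2.8
= 268 + 22.83 + 6.07
= 296.9 mOsm/kg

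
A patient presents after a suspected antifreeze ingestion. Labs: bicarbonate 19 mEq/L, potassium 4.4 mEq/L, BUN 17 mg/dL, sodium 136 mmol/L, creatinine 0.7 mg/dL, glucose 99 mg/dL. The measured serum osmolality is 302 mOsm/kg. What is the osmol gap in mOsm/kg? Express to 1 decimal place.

18.4 mOsm/kg

Calculated osmolality = 2·Na + glucose/18 + BUN/2.8
= 2·136 + 99/18 + 17/2.8
= 272 + 5.50 + 6.07
= 283.57 mOsm/kg ≈ 283.6 mOsm/kg
Osmolar gap = measured − calculated = 302 − 283.6 = 18.4 mOsm/kg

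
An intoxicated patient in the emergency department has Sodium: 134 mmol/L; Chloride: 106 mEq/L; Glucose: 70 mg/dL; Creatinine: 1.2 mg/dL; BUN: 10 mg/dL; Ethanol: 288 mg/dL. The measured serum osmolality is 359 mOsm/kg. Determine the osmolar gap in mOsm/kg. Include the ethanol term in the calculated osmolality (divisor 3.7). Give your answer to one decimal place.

5.7 mOsm/kg

Calculated osmolality = 2·Na + glucose/18 + BUN/2.8 + ethanol/3.7
= 2·134 + 70/18 + 10/2.8 + 288/3.7
= 268 + 3.89 + 3.57 + 77.84
= 353.3 mOsm/kg ≈ 353.3 mOsm/kg
Osmolar gap = measured − calculated = 359 − 353.3 = 5.7 mOsm/kg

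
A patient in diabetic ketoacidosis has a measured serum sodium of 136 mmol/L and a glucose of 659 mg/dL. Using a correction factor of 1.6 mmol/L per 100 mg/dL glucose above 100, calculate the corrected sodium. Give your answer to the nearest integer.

Corrected Na = measured Na + 1.6 · (glucose − 100)/100
= 136 + 1.6 · (659 − 100)/100
= 136 + 8.9
= 144.9 mmol/L

145 mmol/L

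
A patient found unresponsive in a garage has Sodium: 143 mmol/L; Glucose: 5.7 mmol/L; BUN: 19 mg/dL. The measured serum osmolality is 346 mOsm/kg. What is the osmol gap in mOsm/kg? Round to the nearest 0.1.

47.5 mOsm/kg

Calculated osmolality = 2·Na + glucose + BUN/2.8
= 2·143 + 5.7 + 19/2.8
= 286 + 5.70 + 6.79
= 298.49 mOsm/kg ≈ 298.5 mOsm/kg
Osmolar gap = measured − calculated = 346 − 298.5 = 47.5 mOsm/kg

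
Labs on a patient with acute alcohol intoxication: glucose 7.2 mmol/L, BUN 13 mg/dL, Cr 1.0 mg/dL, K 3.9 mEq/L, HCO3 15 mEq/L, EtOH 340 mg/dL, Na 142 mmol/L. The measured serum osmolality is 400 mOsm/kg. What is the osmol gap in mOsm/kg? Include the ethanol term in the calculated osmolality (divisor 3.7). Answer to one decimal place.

12.3 mOsm/kg

Calculated osmolality = 2·Na + glucose + BUN/2.8 + ethanol/3.7
= 2·142 + 7.2 + 13/2.8 + 340/3.7
= 284 + 7.20 + 4.64 + 91.89
= 387.73 mOsm/kg ≈ 387.7 mOsm/kg
Osmolar gap = measured − calculated = 400 − 387.7 = 12.3 mOsm/kg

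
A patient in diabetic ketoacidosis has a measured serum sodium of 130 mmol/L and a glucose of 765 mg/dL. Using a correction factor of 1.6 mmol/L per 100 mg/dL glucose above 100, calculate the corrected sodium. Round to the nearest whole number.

Corrected Na = measured Na + 1.6 · (glucose − 100)/100
= 130 + 1.6 · (765 − 100)/100
= 130 + 10.6
= 140.6 mmol/L

141 mmol/L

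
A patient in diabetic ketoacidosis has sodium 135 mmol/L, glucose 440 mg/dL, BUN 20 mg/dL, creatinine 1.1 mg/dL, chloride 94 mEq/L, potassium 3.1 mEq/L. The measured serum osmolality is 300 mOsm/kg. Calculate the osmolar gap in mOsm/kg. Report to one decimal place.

Calculated osmolality = 2·Na + glucose/18 + BUN/2.8
= 2·135 + 440/18 + 20/2.8
= 270 + 24.44 + 7.14
= 301.58 mOsm/kg ≈ 301.6 mOsm/kg
Osmolar gap = measured − calculated = 300 − 301.6 = -1.6 mOsm/kg

-1.6 mOsm/kg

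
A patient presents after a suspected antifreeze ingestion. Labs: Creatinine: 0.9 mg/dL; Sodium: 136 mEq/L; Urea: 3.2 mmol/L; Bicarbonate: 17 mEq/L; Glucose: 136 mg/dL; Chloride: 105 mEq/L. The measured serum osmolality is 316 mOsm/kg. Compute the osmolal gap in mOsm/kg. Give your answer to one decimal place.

33.2 mOsm/kg

Calculated osmolality = 2·Na + glucose/18 + urea
= 2·136 + 136/18 + 3.2
= 272 + 7.56 + 3.20
= 282.76 mOsm/kg ≈ 282.8 mOsm/kg
Osmolar gap = measured − calculated = 316 − 282.8 = 33.2 mOsm/kg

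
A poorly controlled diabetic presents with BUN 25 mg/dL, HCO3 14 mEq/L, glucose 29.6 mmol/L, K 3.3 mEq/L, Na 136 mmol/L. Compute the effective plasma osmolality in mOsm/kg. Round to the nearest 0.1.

301.6 mOsm/kg

Effective osmolality excludes urea (freely permeant across cell membranes):
2·Na + glucose
= 2·136 + 29.6
= 272 + 29.6
= 301.6 mOsm/kg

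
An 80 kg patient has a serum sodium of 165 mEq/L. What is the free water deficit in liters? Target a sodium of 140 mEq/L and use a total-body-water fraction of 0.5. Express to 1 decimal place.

TBW = 0.5 · 80 = 40 L
Free water deficit = TBW · (Na/140 − 1)
= 40 · (165/140 − 1)
= 40 · 0.1786
= 7.14 L

7.1 L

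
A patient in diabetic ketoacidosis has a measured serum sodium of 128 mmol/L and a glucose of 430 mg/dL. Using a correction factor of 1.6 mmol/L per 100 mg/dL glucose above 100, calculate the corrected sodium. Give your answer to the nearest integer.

Corrected Na = measured Na + 1.6 · (glucose − 100)/100
= 128 + 1.6 · (430 − 100)/100
= 128 + 5.3
= 133.3 mmol/L

133 mmol/L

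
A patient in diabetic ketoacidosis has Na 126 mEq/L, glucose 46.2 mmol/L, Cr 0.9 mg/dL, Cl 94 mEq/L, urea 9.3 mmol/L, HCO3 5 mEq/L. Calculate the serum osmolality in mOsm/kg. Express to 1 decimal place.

307.5 mOsm/kg

Calculated osmolality = 2·Na + glucose + urea
= 2·126 + 46.2 + 9.3
= 252 + 46.20 + 9.30
= 307.5 mOsm/kg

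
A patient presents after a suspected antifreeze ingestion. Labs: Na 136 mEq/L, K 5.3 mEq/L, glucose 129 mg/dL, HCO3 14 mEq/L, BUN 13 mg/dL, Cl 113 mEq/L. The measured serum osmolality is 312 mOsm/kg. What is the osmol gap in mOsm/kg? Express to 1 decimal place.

28.2 mOsm/kg

Calculated osmolality = 2·Na + glucose/18 + BUN/2.8
= 2·136 + 129/18 + 13/2.8
= 272 + 7.17 + 4.64
= 283.81 mOsm/kg ≈ 283.8 mOsm/kg
Osmolar gap = measured − calculated = 312 − 283.8 = 28.2 mOsm/kg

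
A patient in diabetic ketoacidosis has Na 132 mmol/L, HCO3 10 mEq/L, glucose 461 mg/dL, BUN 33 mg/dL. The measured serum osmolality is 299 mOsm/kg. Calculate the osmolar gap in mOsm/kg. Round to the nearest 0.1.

-2.4 mOsm/kg

Calculated osmolality = 2·Na + glucose/18 + BUN/2.8
= 2·132 + 461/18 + 33/2.8
= 264 + 25.61 + 11.79
= 301.4 mOsm/kg ≈ 301.4 mOsm/kg
Osmolar gap = measured − calculated = 299 − 301.4 = -2.4 mOsm/kg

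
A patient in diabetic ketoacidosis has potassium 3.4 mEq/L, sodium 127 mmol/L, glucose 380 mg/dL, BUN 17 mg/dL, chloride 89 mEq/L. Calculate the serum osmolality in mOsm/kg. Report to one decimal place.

Calculated osmolality = 2·Na + glucose/18 + BUN/2.8
= 2·127 + 380/18 + 17/2.8
= 254 + 21.11 + 6.07
= 281.18 mOsm/kg

281.2 mOsm/kg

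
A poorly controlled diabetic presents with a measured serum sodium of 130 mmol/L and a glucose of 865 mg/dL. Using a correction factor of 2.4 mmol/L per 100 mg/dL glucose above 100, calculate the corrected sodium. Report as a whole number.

148 mmol/L

Corrected Na = measured Na + 2.4 · (glucose − 100)/100
= 130 + 2.4 · (865 − 100)/100
= 130 + 18.4
= 148.4 mmol/L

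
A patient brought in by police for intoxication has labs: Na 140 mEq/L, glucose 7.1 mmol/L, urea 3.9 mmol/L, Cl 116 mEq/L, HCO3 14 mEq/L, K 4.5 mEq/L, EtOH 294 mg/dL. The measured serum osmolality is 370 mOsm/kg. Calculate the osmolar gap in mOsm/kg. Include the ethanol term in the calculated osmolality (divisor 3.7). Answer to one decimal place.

-0.5 mOsm/kg

Calculated osmolality = 2·Na + glucose + urea + ethanol/3.7
= 2·140 + 7.1 + 3.9 + 294/3.7
= 280 + 7.10 + 3.90 + 79.46
= 370.46 mOsm/kg ≈ 370.5 mOsm/kg
Osmolar gap = measured − calculated = 370 − 370.5 = -0.5 mOsm/kg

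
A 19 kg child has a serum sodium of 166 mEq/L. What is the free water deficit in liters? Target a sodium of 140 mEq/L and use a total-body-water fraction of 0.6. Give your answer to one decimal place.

2.1 L

TBW = 0.6 · 19 = 11.4 L
Free water deficit = TBW · (Na/140 − 1)
= 11.4 · (166/140 − 1)
= 11.4 · 0.1857
= 2.12 L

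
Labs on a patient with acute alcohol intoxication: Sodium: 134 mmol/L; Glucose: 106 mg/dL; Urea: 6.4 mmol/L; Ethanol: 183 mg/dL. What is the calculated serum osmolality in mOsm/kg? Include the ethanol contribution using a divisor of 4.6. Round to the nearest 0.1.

Calculated osmolality = 2·Na + glucose/18 + urea + ethanol/4.6
= 2·134 + 106/18 + 6.4 + 183/4.6
= 268 + 5.89 + 6.40 + 39.78
= 320.07 mOsm/kg

320.1 mOsm/kg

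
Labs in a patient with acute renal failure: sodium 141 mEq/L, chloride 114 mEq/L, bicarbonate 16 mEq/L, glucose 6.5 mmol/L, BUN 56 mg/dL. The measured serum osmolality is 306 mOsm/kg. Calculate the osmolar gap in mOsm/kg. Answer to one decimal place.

-2.5 mOsm/kg

Calculated osmolality = 2·Na + glucose + BUN/2.8
= 2·141 + 6.5 + 56/2.8
= 282 + 6.50 + 20
= 308.5 mOsm/kg ≈ 308.5 mOsm/kg
Osmolar gap = measured − calculated = 306 − 308.5 = -2.5 mOsm/kg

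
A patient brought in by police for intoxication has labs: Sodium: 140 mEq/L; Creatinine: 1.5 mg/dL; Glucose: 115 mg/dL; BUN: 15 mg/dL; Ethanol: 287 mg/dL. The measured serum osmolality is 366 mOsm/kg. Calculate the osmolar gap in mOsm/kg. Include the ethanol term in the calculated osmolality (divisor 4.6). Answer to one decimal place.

Calculated osmolality = 2·Na + glucose/18 + BUN/2.8 + ethanol/4.6
= 2·140 + 115/18 + 15/2.8 + 287/4.6
= 280 + 6.39 + 5.36 + 62.39
= 354.14 mOsm/kg ≈ 354.1 mOsm/kg
Osmolar gap = measured − calculated = 366 − 354.1 = 11.9 mOsm/kg

11.9 mOsm/kg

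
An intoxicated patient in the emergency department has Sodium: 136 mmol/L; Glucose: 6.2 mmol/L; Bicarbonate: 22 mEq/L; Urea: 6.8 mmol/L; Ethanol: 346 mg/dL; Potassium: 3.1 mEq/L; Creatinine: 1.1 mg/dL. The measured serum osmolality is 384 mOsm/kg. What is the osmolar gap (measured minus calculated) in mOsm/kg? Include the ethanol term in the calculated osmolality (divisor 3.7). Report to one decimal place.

5.5 mOsm/kg

Calculated osmolality = 2·Na + glucose + urea + ethanol/3.7
= 2·136 + 6.2 + 6.8 + 346/3.7
= 272 + 6.20 + 6.80 + 93.51
= 378.51 mOsm/kg ≈ 378.5 mOsm/kg
Osmolar gap = measured − calculated = 384 − 378.5 = 5.5 mOsm/kg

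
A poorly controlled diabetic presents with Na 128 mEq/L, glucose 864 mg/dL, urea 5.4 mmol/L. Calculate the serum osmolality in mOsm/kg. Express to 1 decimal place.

309.4 mOsm/kg

Calculated osmolality = 2·Na + glucose/18 + urea
= 2·128 + 864/18 + 5.4
= 256 + 48 + 5.40
= 309.4 mOsm/kg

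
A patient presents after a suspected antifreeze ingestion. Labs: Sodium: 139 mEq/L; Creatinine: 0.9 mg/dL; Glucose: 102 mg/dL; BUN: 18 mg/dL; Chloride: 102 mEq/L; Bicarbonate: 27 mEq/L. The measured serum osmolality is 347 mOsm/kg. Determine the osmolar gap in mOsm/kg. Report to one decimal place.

56.9 mOsm/kg

Calculated osmolality = 2·Na + glucose/18 + BUN/2.8
= 2·139 + 102/18 + 18/2.8
= 278 + 5.67 + 6.43
= 290.1 mOsm/kg ≈ 290.1 mOsm/kg
Osmolar gap = measured − calculated = 347 − 290.1 = 56.9 mOsm/kg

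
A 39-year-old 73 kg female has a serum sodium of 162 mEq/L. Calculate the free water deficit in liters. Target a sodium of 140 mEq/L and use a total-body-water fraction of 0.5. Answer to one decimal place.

TBW = 0.5 · 73 = 36.5 L
Free water deficit = TBW · (Na/140 − 1)
= 36.5 · (162/140 − 1)
= 36.5 · 0.1571
= 5.73 L

5.7 L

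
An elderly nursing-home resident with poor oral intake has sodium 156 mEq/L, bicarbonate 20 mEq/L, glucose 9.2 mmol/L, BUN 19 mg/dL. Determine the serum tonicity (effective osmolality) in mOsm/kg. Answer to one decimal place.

321.2 mOsm/kg

Effective osmolality excludes urea (freely permeant across cell membranes):
2·Na + glucose
= 2·156 + 9.2
= 312 + 9.2
= 321.2 mOsm/kg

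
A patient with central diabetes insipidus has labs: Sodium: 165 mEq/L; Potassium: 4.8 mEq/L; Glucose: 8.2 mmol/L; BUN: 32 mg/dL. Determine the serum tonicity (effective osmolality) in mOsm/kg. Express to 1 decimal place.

338.2 mOsm/kg

Effective osmolality excludes urea (freely permeant across cell membranes):
2·Na + glucose
= 2·165 + 8.2
= 330 + 8.2
= 338.2 mOsm/kg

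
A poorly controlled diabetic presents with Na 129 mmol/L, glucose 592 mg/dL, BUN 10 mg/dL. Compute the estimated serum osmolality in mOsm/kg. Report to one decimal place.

Calculated osmolality = 2·Na + glucose/18 + BUN/2.8
= 2·129 + 592/18 + 10/2.8
= 258 + 32.89 + 3.57
= 294.46 mOsm/kg

294.5 mOsm/kg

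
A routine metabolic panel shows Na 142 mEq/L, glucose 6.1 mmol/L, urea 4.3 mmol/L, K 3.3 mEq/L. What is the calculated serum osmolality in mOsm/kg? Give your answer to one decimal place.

294.4 mOsm/kg

Calculated osmolality = 2·Na + glucose + urea
= 2·142 + 6.1 + 4.3
= 284 + 6.10 + 4.30
= 294.4 mOsm/kg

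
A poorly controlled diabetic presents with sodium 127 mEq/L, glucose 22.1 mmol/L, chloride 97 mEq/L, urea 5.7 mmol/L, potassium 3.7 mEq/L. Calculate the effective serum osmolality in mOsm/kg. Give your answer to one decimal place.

Effective osmolality excludes urea (freely permeant across cell membranes):
2·Na + glucose
= 2·127 + 22.1
= 254 + 22.1
= 276.1 mOsm/kg

276.1 mOsm/kg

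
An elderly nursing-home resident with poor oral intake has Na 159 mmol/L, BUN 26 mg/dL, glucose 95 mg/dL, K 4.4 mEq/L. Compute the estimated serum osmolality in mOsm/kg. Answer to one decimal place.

332.6 mOsm/kg

Calculated osmolality = 2·Na + glucose/18 + BUN/2.8
= 2·159 + 95/18 + 26/2.8
= 318 + 5.28 + 9.29
= 332.57 mOsm/kg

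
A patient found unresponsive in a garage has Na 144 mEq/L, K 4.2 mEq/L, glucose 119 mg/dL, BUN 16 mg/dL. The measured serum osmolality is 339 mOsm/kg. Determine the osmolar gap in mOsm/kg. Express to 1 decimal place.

38.7 mOsm/kg

Calculated osmolality = 2·Na + glucose/18 + BUN/2.8
= 2·144 + 119/18 + 16/2.8
= 288 + 6.61 + 5.71
= 300.32 mOsm/kg ≈ 300.3 mOsm/kg
Osmolar gap = measured − calculated = 339 − 300.3 = 38.7 mOsm/kg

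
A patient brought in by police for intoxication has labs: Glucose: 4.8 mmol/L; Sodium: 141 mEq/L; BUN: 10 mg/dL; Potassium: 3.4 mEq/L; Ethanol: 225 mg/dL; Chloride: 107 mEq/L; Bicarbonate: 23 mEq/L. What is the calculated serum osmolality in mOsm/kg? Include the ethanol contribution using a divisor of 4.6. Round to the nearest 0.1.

339.3 mOsm/kg

Calculated osmolality = 2·Na + glucose + BUN/2.8 + ethanol/4.6
= 2·141 + 4.8 + 10/2.8 + 225/4.6
= 282 + 4.80 + 3.57 + 48.91
= 339.28 mOsm/kg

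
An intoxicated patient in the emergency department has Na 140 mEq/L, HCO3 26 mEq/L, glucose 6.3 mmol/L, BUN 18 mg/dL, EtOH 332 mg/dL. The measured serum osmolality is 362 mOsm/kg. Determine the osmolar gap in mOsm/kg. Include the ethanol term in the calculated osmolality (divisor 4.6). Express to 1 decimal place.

Calculated osmolality = 2·Na + glucose + BUN/2.8 + ethanol/4.6
= 2·140 + 6.3 + 18/2.8 + 332/4.6
= 280 + 6.30 + 6.43 + 72.17
= 364.9 mOsm/kg ≈ 364.9 mOsm/kg
Osmolar gap = measured − calculated = 362 − 364.9 = -2.9 mOsm/kg

-2.9 mOsm/kg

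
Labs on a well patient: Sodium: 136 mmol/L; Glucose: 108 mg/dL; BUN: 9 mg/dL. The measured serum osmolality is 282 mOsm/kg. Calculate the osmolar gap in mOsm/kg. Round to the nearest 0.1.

Calculated osmolality = 2·Na + glucose/18 + BUN/2.8
= 2·136 + 108/18 + 9/2.8
= 272 + 6 + 3.21
= 281.21 mOsm/kg ≈ 281.2 mOsm/kg
Osmolar gap = measured − calculated = 282 − 281.2 = 0.8 mOsm/kg

0.8 mOsm/kg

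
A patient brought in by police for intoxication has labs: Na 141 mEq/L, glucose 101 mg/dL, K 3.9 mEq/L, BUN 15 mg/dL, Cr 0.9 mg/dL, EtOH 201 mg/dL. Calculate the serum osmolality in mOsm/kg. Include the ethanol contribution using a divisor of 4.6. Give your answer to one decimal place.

336.7 mOsm/kg

Calculated osmolality = 2·Na + glucose/18 + BUN/2.8 + ethanol/4.6
= 2·141 + 101/18 + 15/2.8 + 201/4.6
= 282 + 5.61 + 5.36 + 43.70
= 336.67 mOsm/kg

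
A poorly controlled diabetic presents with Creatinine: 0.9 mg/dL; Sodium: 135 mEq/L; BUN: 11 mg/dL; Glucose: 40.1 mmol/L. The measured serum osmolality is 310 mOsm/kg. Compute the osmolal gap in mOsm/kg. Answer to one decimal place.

-4.0 mOsm/kg

Calculated osmolality = 2·Na + glucose + BUN/2.8
= 2·135 + 40.1 + 11/2.8
= 270 + 40.10 + 3.93
= 314.03 mOsm/kg ≈ 314.0 mOsm/kg
Osmolar gap = measured − calculated = 310 − 314.0 = -4.0 mOsm/kg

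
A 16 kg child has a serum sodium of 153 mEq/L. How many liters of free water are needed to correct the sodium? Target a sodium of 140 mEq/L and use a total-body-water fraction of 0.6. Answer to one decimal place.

0.9 L

TBW = 0.6 · 16 = 9.6 L
Free water deficit = TBW · (Na/140 − 1)
= 9.6 · (153/140 − 1)
= 9.6 · 0.0929
= 0.89 L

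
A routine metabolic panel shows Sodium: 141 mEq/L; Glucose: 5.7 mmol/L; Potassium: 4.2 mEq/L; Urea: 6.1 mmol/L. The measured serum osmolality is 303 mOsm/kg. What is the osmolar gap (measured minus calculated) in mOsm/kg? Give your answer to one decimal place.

Calculated osmolality = 2·Na + glucose + urea
= 2·141 + 5.7 + 6.1
= 282 + 5.70 + 6.10
= 293.8 mOsm/kg ≈ 293.8 mOsm/kg
Osmolar gap = measured − calculated = 303 − 293.8 = 9.2 mOsm/kg

9.2 mOsm/kg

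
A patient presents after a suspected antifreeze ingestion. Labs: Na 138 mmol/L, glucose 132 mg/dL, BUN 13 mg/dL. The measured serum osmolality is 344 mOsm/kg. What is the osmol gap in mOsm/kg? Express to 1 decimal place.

56.0 mOsm/kg

Calculated osmolality = 2·Na + glucose/18 + BUN/2.8
= 2·138 + 132/18 + 13/2.8
= 276 + 7.33 + 4.64
= 287.97 mOsm/kg ≈ 288.0 mOsm/kg
Osmolar gap = measured − calculated = 344 − 288.0 = 56.0 mOsm/kg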